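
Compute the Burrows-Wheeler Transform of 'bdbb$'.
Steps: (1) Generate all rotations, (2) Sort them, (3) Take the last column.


Rotations (sorted):
  0: $bdbb -> last char: b
  1: b$bdb -> last char: b
  2: bb$bd -> last char: d
  3: bdbb$ -> last char: $
  4: dbb$b -> last char: b


BWT = bbd$b


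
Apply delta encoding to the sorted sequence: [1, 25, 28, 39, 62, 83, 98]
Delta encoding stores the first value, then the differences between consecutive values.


First value: 1
Deltas:
  25 - 1 = 24
  28 - 25 = 3
  39 - 28 = 11
  62 - 39 = 23
  83 - 62 = 21
  98 - 83 = 15


Delta encoded: [1, 24, 3, 11, 23, 21, 15]


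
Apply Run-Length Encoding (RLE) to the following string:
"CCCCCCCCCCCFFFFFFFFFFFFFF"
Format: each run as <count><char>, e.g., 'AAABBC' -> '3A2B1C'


Scanning runs left to right:
  i=0: run of 'C' x 11 -> '11C'
  i=11: run of 'F' x 14 -> '14F'

RLE = 11C14F


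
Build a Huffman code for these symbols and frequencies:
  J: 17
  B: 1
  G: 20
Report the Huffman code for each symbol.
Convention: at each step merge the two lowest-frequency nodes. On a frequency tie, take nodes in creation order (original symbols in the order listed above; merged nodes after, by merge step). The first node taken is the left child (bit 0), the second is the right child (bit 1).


Huffman tree construction:
Step 1: Merge B(1) + J(17) = 18
Step 2: Merge (B+J)(18) + G(20) = 38
Read each symbol's code off the tree from the root (left child = 0, right child = 1).

Codes:
  J: 01 (length 2)
  B: 00 (length 2)
  G: 1 (length 1)
Average code length: 56/38 = 1.4737 bits/symbol


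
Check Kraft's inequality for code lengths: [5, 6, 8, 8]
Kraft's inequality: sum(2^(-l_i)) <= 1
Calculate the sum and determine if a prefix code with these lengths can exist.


Sum = 2^(-5) + 2^(-6) + 2^(-8) + 2^(-8)
    = 0.03125 + 0.015625 + 0.00390625 + 0.00390625
    = 14/256 = 0.0546875
Since 0.0546875 <= 1, Kraft's inequality IS satisfied.
A prefix code with these lengths CAN exist.

Kraft sum = 0.0546875. Satisfied.


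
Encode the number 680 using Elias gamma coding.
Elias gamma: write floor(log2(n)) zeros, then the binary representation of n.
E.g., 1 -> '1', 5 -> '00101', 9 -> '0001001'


num_bits = floor(log2(680)) + 1 = 10
leading_zeros = num_bits - 1 = 9
binary(680) = 1010101000

Elias gamma(680) = '000000000' + '1010101000' = 0000000001010101000 (19 bits)


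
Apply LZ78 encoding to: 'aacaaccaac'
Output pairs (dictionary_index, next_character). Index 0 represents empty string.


LZ78 encoding steps:
Dictionary: {0: ''}
Step 1: w='' (idx 0), next='a' -> output (0, 'a'), add 'a' as idx 1
Step 2: w='a' (idx 1), next='c' -> output (1, 'c'), add 'ac' as idx 2
Step 3: w='a' (idx 1), next='a' -> output (1, 'a'), add 'aa' as idx 3
Step 4: w='' (idx 0), next='c' -> output (0, 'c'), add 'c' as idx 4
Step 5: w='c' (idx 4), next='a' -> output (4, 'a'), add 'ca' as idx 5
Step 6: w='ac' (idx 2), end of input -> output (2, '')


Encoded: [(0, 'a'), (1, 'c'), (1, 'a'), (0, 'c'), (4, 'a'), (2, '')]


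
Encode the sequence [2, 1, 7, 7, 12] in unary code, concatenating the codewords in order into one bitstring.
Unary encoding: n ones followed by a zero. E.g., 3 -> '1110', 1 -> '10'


Encode each number as n ones followed by a terminating 0:
  2 -> 110 (3 bits)
  1 -> 10 (2 bits)
  7 -> 11111110 (8 bits)
  7 -> 11111110 (8 bits)
  12 -> 1111111111110 (13 bits)
Total length = 3 + 2 + 8 + 8 + 13 = 34 bits.

Unary([2, 1, 7, 7, 12]) = 1101011111110111111101111111111110 (34 bits)


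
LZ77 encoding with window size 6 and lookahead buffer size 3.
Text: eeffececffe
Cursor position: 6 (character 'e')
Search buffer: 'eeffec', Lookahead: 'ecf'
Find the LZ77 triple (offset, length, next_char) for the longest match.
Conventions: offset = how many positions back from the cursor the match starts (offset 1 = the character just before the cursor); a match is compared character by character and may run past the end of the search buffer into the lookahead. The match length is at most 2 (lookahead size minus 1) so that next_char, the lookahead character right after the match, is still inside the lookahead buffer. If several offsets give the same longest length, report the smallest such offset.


Try each offset into the search buffer:
  offset=1 (pos 5, char 'c'): match length 0
  offset=2 (pos 4, char 'e'): match length 2
  offset=3 (pos 3, char 'f'): match length 0
  offset=4 (pos 2, char 'f'): match length 0
  offset=5 (pos 1, char 'e'): match length 1
  offset=6 (pos 0, char 'e'): match length 1
Longest match has length 2 at offset 2.
next_char = character at position 6 + 2 = 8 -> 'f'

Best match: offset=2, length=2 (matching 'ec' starting at position 4)
LZ77 triple: (2, 2, 'f')


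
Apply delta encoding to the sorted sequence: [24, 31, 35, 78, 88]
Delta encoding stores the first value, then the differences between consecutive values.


First value: 24
Deltas:
  31 - 24 = 7
  35 - 31 = 4
  78 - 35 = 43
  88 - 78 = 10


Delta encoded: [24, 7, 4, 43, 10]


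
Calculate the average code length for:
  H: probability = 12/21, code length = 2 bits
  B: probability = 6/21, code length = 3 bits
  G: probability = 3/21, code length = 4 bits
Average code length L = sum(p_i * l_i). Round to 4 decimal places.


Weighted contributions p_i * l_i:
  H: (12/21) * 2 = 24/21
  B: (6/21) * 3 = 18/21
  G: (3/21) * 4 = 12/21
Sum = (24 + 18 + 12)/21 = 54/21

L = 54/21 = 2.5714 bits/symbol


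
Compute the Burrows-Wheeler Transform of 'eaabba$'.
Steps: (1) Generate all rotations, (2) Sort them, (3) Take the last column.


Rotations (sorted):
  0: $eaabba -> last char: a
  1: a$eaabb -> last char: b
  2: aabba$e -> last char: e
  3: abba$ea -> last char: a
  4: ba$eaab -> last char: b
  5: bba$eaa -> last char: a
  6: eaabba$ -> last char: $


BWT = abeaba$


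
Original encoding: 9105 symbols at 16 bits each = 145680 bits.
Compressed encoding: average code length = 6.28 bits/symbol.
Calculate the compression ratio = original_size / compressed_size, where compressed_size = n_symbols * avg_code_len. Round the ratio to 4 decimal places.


original_size = n_symbols * orig_bits = 9105 * 16 = 145680 bits
compressed_size = n_symbols * avg_code_len = 9105 * 6.28 = 57179.4 bits
ratio = original_size / compressed_size = 145680 / 57179.4 = 2.5478

Compression ratio = 2.5478


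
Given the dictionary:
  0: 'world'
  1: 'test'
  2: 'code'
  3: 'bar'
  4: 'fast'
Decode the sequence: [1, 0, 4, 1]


Look up each index in the dictionary:
  1 -> 'test'
  0 -> 'world'
  4 -> 'fast'
  1 -> 'test'

Decoded: "test world fast test"


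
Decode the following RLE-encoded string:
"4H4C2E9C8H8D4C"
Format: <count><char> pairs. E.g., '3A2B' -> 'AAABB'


Expanding each <count><char> pair:
  4H -> 'HHHH'
  4C -> 'CCCC'
  2E -> 'EE'
  9C -> 'CCCCCCCCC'
  8H -> 'HHHHHHHH'
  8D -> 'DDDDDDDD'
  4C -> 'CCCC'

Decoded = HHHHCCCCEECCCCCCCCCHHHHHHHHDDDDDDDDCCCC


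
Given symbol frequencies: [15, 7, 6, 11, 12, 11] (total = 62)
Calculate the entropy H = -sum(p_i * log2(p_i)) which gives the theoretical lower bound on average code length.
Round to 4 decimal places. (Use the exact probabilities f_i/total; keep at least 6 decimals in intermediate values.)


Per-symbol terms -p_i * log2(p_i) with p_i = f_i/62:
  p = 15/62 = 0.241935: log2(p) = -2.047306, -p*log2(p) = 0.495316
  p = 7/62 = 0.112903: log2(p) = -3.146841, -p*log2(p) = 0.355289
  p = 6/62 = 0.096774: log2(p) = -3.369234, -p*log2(p) = 0.326055
  p = 11/62 = 0.177419: log2(p) = -2.494765, -p*log2(p) = 0.442620
  p = 12/62 = 0.193548: log2(p) = -2.369234, -p*log2(p) = 0.458561
  p = 11/62 = 0.177419: log2(p) = -2.494765, -p*log2(p) = 0.442620
H = 0.495316 + 0.355289 + 0.326055 + 0.442620 + 0.458561 + 0.442620 = 2.520461

H = 2.5205 bits/symbol


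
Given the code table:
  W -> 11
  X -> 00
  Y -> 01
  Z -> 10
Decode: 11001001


Decoding:
11 -> W
00 -> X
10 -> Z
01 -> Y


Result: WXZY


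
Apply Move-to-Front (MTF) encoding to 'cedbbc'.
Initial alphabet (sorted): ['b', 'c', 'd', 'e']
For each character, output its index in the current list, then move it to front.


MTF encoding:
'c': index 1 in ['b', 'c', 'd', 'e'] -> ['c', 'b', 'd', 'e']
'e': index 3 in ['c', 'b', 'd', 'e'] -> ['e', 'c', 'b', 'd']
'd': index 3 in ['e', 'c', 'b', 'd'] -> ['d', 'e', 'c', 'b']
'b': index 3 in ['d', 'e', 'c', 'b'] -> ['b', 'd', 'e', 'c']
'b': index 0 in ['b', 'd', 'e', 'c'] -> ['b', 'd', 'e', 'c']
'c': index 3 in ['b', 'd', 'e', 'c'] -> ['c', 'b', 'd', 'e']


Output: [1, 3, 3, 3, 0, 3]


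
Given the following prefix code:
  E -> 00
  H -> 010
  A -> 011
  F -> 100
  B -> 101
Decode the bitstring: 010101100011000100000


Decoding step by step:
Bits 010 -> H
Bits 101 -> B
Bits 100 -> F
Bits 011 -> A
Bits 00 -> E
Bits 010 -> H
Bits 00 -> E
Bits 00 -> E


Decoded message: HBFAEHEE


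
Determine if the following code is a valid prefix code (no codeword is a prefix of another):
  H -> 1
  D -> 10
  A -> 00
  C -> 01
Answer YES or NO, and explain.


Checking each pair (does one codeword prefix another?):
  H='1' vs D='10': prefix -- VIOLATION

NO -- this is NOT a valid prefix code. H (1) is a prefix of D (10).


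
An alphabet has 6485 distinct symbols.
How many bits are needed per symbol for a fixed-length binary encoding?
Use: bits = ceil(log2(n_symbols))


log2(6485) = 12.6629
Bracket: 2^12 = 4096 < 6485 <= 2^13 = 8192
So ceil(log2(6485)) = 13

bits = ceil(log2(6485)) = ceil(12.6629) = 13 bits


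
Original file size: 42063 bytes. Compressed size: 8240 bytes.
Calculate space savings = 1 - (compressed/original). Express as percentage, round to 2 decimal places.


ratio = compressed/original = 8240/42063 = 0.195897
savings = 1 - ratio = 1 - 0.195897 = 0.804103
as a percentage: 0.804103 * 100 = 80.41%

Space savings = 1 - 8240/42063 = 80.41%


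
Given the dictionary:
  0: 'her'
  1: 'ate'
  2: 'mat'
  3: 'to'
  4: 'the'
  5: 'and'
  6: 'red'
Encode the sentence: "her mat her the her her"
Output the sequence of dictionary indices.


Look up each word in the dictionary:
  'her' -> 0
  'mat' -> 2
  'her' -> 0
  'the' -> 4
  'her' -> 0
  'her' -> 0

Encoded: [0, 2, 0, 4, 0, 0]


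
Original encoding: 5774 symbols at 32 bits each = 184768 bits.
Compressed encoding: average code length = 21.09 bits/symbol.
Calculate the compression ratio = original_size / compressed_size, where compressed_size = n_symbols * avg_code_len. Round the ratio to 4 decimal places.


original_size = n_symbols * orig_bits = 5774 * 32 = 184768 bits
compressed_size = n_symbols * avg_code_len = 5774 * 21.09 = 121773.66 bits
ratio = original_size / compressed_size = 184768 / 121773.66 = 1.5173

Compression ratio = 1.5173


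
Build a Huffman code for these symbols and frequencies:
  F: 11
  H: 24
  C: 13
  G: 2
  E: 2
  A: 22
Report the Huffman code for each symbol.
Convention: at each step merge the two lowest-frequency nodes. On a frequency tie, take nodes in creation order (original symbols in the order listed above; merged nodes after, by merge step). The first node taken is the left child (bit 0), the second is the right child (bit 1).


Huffman tree construction:
Step 1: Merge G(2) + E(2) = 4
Step 2: Merge (G+E)(4) + F(11) = 15
Step 3: Merge C(13) + ((G+E)+F)(15) = 28
Step 4: Merge A(22) + H(24) = 46
Step 5: Merge (C+((G+E)+F))(28) + (A+H)(46) = 74
Read each symbol's code off the tree from the root (left child = 0, right child = 1).

Codes:
  F: 011 (length 3)
  H: 11 (length 2)
  C: 00 (length 2)
  G: 0100 (length 4)
  E: 0101 (length 4)
  A: 10 (length 2)
Average code length: 167/74 = 2.2568 bits/symbol


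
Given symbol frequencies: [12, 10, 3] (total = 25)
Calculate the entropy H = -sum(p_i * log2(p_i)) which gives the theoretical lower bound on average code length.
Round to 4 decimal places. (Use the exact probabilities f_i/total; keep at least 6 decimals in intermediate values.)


Per-symbol terms -p_i * log2(p_i) with p_i = f_i/25:
  p = 12/25 = 0.480000: log2(p) = -1.058894, -p*log2(p) = 0.508269
  p = 10/25 = 0.400000: log2(p) = -1.321928, -p*log2(p) = 0.528771
  p = 3/25 = 0.120000: log2(p) = -3.058894, -p*log2(p) = 0.367067
H = 0.508269 + 0.528771 + 0.367067 = 1.404107

H = 1.4041 bits/symbol


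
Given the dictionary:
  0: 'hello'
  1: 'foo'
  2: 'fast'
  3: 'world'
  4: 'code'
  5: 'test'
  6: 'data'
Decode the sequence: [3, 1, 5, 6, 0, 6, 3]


Look up each index in the dictionary:
  3 -> 'world'
  1 -> 'foo'
  5 -> 'test'
  6 -> 'data'
  0 -> 'hello'
  6 -> 'data'
  3 -> 'world'

Decoded: "world foo test data hello data world"


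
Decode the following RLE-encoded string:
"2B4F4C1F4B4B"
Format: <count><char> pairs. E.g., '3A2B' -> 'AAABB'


Expanding each <count><char> pair:
  2B -> 'BB'
  4F -> 'FFFF'
  4C -> 'CCCC'
  1F -> 'F'
  4B -> 'BBBB'
  4B -> 'BBBB'

Decoded = BBFFFFCCCCFBBBBBBBB


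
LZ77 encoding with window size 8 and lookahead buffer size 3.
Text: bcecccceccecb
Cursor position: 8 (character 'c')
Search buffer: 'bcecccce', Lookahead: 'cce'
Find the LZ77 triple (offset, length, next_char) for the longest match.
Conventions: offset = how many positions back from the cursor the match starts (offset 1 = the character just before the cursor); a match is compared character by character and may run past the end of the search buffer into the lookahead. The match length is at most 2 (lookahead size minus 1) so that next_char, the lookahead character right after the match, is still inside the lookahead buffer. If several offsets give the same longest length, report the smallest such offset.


Try each offset into the search buffer:
  offset=1 (pos 7, char 'e'): match length 0
  offset=2 (pos 6, char 'c'): match length 1
  offset=3 (pos 5, char 'c'): match length 2
  offset=4 (pos 4, char 'c'): match length 2
  offset=5 (pos 3, char 'c'): match length 2
  offset=6 (pos 2, char 'e'): match length 0
  offset=7 (pos 1, char 'c'): match length 1
  offset=8 (pos 0, char 'b'): match length 0
Longest match has length 2, found at offsets 3, 4, 5; take the smallest, offset 3.
next_char = character at position 8 + 2 = 10 -> 'e'

Best match: offset=3, length=2 (matching 'cc' starting at position 5)
LZ77 triple: (3, 2, 'e')


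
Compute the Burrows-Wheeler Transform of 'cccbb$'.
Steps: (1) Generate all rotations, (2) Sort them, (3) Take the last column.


Rotations (sorted):
  0: $cccbb -> last char: b
  1: b$cccb -> last char: b
  2: bb$ccc -> last char: c
  3: cbb$cc -> last char: c
  4: ccbb$c -> last char: c
  5: cccbb$ -> last char: $


BWT = bbccc$


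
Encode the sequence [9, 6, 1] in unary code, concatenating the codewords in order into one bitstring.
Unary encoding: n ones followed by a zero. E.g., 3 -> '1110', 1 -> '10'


Encode each number as n ones followed by a terminating 0:
  9 -> 1111111110 (10 bits)
  6 -> 1111110 (7 bits)
  1 -> 10 (2 bits)
Total length = 10 + 7 + 2 = 19 bits.

Unary([9, 6, 1]) = 1111111110111111010 (19 bits)


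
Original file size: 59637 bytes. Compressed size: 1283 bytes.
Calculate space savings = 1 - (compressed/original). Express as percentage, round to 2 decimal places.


ratio = compressed/original = 1283/59637 = 0.021513
savings = 1 - ratio = 1 - 0.021513 = 0.978487
as a percentage: 0.978487 * 100 = 97.85%

Space savings = 1 - 1283/59637 = 97.85%


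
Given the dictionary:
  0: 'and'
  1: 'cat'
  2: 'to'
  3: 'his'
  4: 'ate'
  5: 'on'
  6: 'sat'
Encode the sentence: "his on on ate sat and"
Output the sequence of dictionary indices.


Look up each word in the dictionary:
  'his' -> 3
  'on' -> 5
  'on' -> 5
  'ate' -> 4
  'sat' -> 6
  'and' -> 0

Encoded: [3, 5, 5, 4, 6, 0]


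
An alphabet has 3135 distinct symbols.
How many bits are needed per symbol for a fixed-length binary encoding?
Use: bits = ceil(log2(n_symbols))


log2(3135) = 11.6142
Bracket: 2^11 = 2048 < 3135 <= 2^12 = 4096
So ceil(log2(3135)) = 12

bits = ceil(log2(3135)) = ceil(11.6142) = 12 bits


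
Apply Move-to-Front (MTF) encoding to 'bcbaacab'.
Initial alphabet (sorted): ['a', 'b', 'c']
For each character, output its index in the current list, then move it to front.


MTF encoding:
'b': index 1 in ['a', 'b', 'c'] -> ['b', 'a', 'c']
'c': index 2 in ['b', 'a', 'c'] -> ['c', 'b', 'a']
'b': index 1 in ['c', 'b', 'a'] -> ['b', 'c', 'a']
'a': index 2 in ['b', 'c', 'a'] -> ['a', 'b', 'c']
'a': index 0 in ['a', 'b', 'c'] -> ['a', 'b', 'c']
'c': index 2 in ['a', 'b', 'c'] -> ['c', 'a', 'b']
'a': index 1 in ['c', 'a', 'b'] -> ['a', 'c', 'b']
'b': index 2 in ['a', 'c', 'b'] -> ['b', 'a', 'c']


Output: [1, 2, 1, 2, 0, 2, 1, 2]


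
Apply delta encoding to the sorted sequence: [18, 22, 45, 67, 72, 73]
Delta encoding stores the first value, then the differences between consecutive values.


First value: 18
Deltas:
  22 - 18 = 4
  45 - 22 = 23
  67 - 45 = 22
  72 - 67 = 5
  73 - 72 = 1


Delta encoded: [18, 4, 23, 22, 5, 1]


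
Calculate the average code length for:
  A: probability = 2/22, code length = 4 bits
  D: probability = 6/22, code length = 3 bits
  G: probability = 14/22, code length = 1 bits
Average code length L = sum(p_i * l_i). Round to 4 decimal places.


Weighted contributions p_i * l_i:
  A: (2/22) * 4 = 8/22
  D: (6/22) * 3 = 18/22
  G: (14/22) * 1 = 14/22
Sum = (8 + 18 + 14)/22 = 40/22

L = 40/22 = 1.8182 bits/symbol


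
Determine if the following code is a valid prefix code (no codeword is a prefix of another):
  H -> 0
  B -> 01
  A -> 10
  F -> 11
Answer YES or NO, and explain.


Checking each pair (does one codeword prefix another?):
  H='0' vs B='01': prefix -- VIOLATION

NO -- this is NOT a valid prefix code. H (0) is a prefix of B (01).


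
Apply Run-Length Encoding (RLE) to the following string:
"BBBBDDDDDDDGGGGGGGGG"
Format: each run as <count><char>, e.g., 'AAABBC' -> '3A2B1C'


Scanning runs left to right:
  i=0: run of 'B' x 4 -> '4B'
  i=4: run of 'D' x 7 -> '7D'
  i=11: run of 'G' x 9 -> '9G'

RLE = 4B7D9G


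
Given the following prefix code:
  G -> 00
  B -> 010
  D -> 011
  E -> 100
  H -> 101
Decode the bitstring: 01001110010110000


Decoding step by step:
Bits 010 -> B
Bits 011 -> D
Bits 100 -> E
Bits 101 -> H
Bits 100 -> E
Bits 00 -> G


Decoded message: BDEHEG


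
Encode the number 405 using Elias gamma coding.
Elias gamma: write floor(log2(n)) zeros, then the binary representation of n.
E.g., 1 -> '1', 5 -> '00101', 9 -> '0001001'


num_bits = floor(log2(405)) + 1 = 9
leading_zeros = num_bits - 1 = 8
binary(405) = 110010101

Elias gamma(405) = '00000000' + '110010101' = 00000000110010101 (17 bits)


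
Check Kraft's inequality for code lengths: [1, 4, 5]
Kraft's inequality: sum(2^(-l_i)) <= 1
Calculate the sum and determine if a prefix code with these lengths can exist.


Sum = 2^(-1) + 2^(-4) + 2^(-5)
    = 0.5 + 0.0625 + 0.03125
    = 19/32 = 0.59375
Since 0.59375 <= 1, Kraft's inequality IS satisfied.
A prefix code with these lengths CAN exist.

Kraft sum = 0.59375. Satisfied.


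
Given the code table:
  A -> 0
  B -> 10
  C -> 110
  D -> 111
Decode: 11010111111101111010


Decoding:
110 -> C
10 -> B
111 -> D
111 -> D
10 -> B
111 -> D
10 -> B
10 -> B


Result: CBDDBDBB


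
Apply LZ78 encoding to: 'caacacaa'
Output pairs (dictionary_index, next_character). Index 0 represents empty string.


LZ78 encoding steps:
Dictionary: {0: ''}
Step 1: w='' (idx 0), next='c' -> output (0, 'c'), add 'c' as idx 1
Step 2: w='' (idx 0), next='a' -> output (0, 'a'), add 'a' as idx 2
Step 3: w='a' (idx 2), next='c' -> output (2, 'c'), add 'ac' as idx 3
Step 4: w='ac' (idx 3), next='a' -> output (3, 'a'), add 'aca' as idx 4
Step 5: w='a' (idx 2), end of input -> output (2, '')


Encoded: [(0, 'c'), (0, 'a'), (2, 'c'), (3, 'a'), (2, '')]


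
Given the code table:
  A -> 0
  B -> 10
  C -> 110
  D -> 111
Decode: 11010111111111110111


Decoding:
110 -> C
10 -> B
111 -> D
111 -> D
111 -> D
110 -> C
111 -> D


Result: CBDDDCD


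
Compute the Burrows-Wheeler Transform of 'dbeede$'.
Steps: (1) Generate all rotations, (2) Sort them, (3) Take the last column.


Rotations (sorted):
  0: $dbeede -> last char: e
  1: beede$d -> last char: d
  2: dbeede$ -> last char: $
  3: de$dbee -> last char: e
  4: e$dbeed -> last char: d
  5: ede$dbe -> last char: e
  6: eede$db -> last char: b


BWT = ed$edeb


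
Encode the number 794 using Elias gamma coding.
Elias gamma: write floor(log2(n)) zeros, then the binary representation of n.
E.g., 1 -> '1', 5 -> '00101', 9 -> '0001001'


num_bits = floor(log2(794)) + 1 = 10
leading_zeros = num_bits - 1 = 9
binary(794) = 1100011010

Elias gamma(794) = '000000000' + '1100011010' = 0000000001100011010 (19 bits)


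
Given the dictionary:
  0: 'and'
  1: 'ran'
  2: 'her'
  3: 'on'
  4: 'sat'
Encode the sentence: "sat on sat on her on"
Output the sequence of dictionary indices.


Look up each word in the dictionary:
  'sat' -> 4
  'on' -> 3
  'sat' -> 4
  'on' -> 3
  'her' -> 2
  'on' -> 3

Encoded: [4, 3, 4, 3, 2, 3]


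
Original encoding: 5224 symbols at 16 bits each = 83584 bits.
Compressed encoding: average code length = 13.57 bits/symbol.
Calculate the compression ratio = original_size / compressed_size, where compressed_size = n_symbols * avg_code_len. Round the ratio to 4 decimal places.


original_size = n_symbols * orig_bits = 5224 * 16 = 83584 bits
compressed_size = n_symbols * avg_code_len = 5224 * 13.57 = 70889.68 bits
ratio = original_size / compressed_size = 83584 / 70889.68 = 1.1791

Compression ratio = 1.1791


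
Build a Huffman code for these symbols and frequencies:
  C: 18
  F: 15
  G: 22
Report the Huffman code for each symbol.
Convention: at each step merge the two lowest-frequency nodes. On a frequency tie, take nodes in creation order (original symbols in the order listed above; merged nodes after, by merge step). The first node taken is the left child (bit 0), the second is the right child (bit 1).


Huffman tree construction:
Step 1: Merge F(15) + C(18) = 33
Step 2: Merge G(22) + (F+C)(33) = 55
Read each symbol's code off the tree from the root (left child = 0, right child = 1).

Codes:
  C: 11 (length 2)
  F: 10 (length 2)
  G: 0 (length 1)
Average code length: 88/55 = 1.6000 bits/symbol


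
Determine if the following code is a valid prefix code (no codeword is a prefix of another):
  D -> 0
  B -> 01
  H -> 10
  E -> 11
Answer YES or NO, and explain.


Checking each pair (does one codeword prefix another?):
  D='0' vs B='01': prefix -- VIOLATION

NO -- this is NOT a valid prefix code. D (0) is a prefix of B (01).


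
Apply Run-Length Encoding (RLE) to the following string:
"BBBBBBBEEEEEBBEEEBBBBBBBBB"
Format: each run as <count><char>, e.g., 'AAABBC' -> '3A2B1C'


Scanning runs left to right:
  i=0: run of 'B' x 7 -> '7B'
  i=7: run of 'E' x 5 -> '5E'
  i=12: run of 'B' x 2 -> '2B'
  i=14: run of 'E' x 3 -> '3E'
  i=17: run of 'B' x 9 -> '9B'

RLE = 7B5E2B3E9B


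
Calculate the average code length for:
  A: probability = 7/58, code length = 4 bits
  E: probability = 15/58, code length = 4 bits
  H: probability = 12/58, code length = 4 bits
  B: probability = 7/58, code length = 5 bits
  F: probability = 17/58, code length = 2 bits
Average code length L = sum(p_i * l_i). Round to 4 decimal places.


Weighted contributions p_i * l_i:
  A: (7/58) * 4 = 28/58
  E: (15/58) * 4 = 60/58
  H: (12/58) * 4 = 48/58
  B: (7/58) * 5 = 35/58
  F: (17/58) * 2 = 34/58
Sum = (28 + 60 + 48 + 35 + 34)/58 = 205/58

L = 205/58 = 3.5345 bits/symbol


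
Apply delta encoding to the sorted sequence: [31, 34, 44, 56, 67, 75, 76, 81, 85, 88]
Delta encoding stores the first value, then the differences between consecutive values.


First value: 31
Deltas:
  34 - 31 = 3
  44 - 34 = 10
  56 - 44 = 12
  67 - 56 = 11
  75 - 67 = 8
  76 - 75 = 1
  81 - 76 = 5
  85 - 81 = 4
  88 - 85 = 3


Delta encoded: [31, 3, 10, 12, 11, 8, 1, 5, 4, 3]


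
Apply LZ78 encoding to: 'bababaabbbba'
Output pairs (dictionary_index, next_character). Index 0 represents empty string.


LZ78 encoding steps:
Dictionary: {0: ''}
Step 1: w='' (idx 0), next='b' -> output (0, 'b'), add 'b' as idx 1
Step 2: w='' (idx 0), next='a' -> output (0, 'a'), add 'a' as idx 2
Step 3: w='b' (idx 1), next='a' -> output (1, 'a'), add 'ba' as idx 3
Step 4: w='ba' (idx 3), next='a' -> output (3, 'a'), add 'baa' as idx 4
Step 5: w='b' (idx 1), next='b' -> output (1, 'b'), add 'bb' as idx 5
Step 6: w='bb' (idx 5), next='a' -> output (5, 'a'), add 'bba' as idx 6


Encoded: [(0, 'b'), (0, 'a'), (1, 'a'), (3, 'a'), (1, 'b'), (5, 'a')]


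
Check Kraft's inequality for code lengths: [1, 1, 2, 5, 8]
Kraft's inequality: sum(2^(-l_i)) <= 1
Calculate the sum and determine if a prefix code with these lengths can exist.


Sum = 2^(-1) + 2^(-1) + 2^(-2) + 2^(-5) + 2^(-8)
    = 0.5 + 0.5 + 0.25 + 0.03125 + 0.00390625
    = 329/256 = 1.28515625
Since 1.28515625 > 1, Kraft's inequality is NOT satisfied.
A prefix code with these lengths CANNOT exist.

Kraft sum = 1.28515625. Not satisfied.


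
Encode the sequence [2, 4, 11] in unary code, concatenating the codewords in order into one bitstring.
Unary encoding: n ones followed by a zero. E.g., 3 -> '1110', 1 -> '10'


Encode each number as n ones followed by a terminating 0:
  2 -> 110 (3 bits)
  4 -> 11110 (5 bits)
  11 -> 111111111110 (12 bits)
Total length = 3 + 5 + 12 = 20 bits.

Unary([2, 4, 11]) = 11011110111111111110 (20 bits)


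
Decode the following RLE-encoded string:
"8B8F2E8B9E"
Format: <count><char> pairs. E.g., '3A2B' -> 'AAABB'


Expanding each <count><char> pair:
  8B -> 'BBBBBBBB'
  8F -> 'FFFFFFFF'
  2E -> 'EE'
  8B -> 'BBBBBBBB'
  9E -> 'EEEEEEEEE'

Decoded = BBBBBBBBFFFFFFFFEEBBBBBBBBEEEEEEEEE


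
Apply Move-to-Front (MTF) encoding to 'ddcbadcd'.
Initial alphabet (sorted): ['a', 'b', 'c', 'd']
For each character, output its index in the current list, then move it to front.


MTF encoding:
'd': index 3 in ['a', 'b', 'c', 'd'] -> ['d', 'a', 'b', 'c']
'd': index 0 in ['d', 'a', 'b', 'c'] -> ['d', 'a', 'b', 'c']
'c': index 3 in ['d', 'a', 'b', 'c'] -> ['c', 'd', 'a', 'b']
'b': index 3 in ['c', 'd', 'a', 'b'] -> ['b', 'c', 'd', 'a']
'a': index 3 in ['b', 'c', 'd', 'a'] -> ['a', 'b', 'c', 'd']
'd': index 3 in ['a', 'b', 'c', 'd'] -> ['d', 'a', 'b', 'c']
'c': index 3 in ['d', 'a', 'b', 'c'] -> ['c', 'd', 'a', 'b']
'd': index 1 in ['c', 'd', 'a', 'b'] -> ['d', 'c', 'a', 'b']


Output: [3, 0, 3, 3, 3, 3, 3, 1]


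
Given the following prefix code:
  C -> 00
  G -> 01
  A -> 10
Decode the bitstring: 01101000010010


Decoding step by step:
Bits 01 -> G
Bits 10 -> A
Bits 10 -> A
Bits 00 -> C
Bits 01 -> G
Bits 00 -> C
Bits 10 -> A


Decoded message: GAACGCA


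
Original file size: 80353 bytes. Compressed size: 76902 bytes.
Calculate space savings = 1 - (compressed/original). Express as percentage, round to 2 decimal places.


ratio = compressed/original = 76902/80353 = 0.957052
savings = 1 - ratio = 1 - 0.957052 = 0.042948
as a percentage: 0.042948 * 100 = 4.29%

Space savings = 1 - 76902/80353 = 4.29%


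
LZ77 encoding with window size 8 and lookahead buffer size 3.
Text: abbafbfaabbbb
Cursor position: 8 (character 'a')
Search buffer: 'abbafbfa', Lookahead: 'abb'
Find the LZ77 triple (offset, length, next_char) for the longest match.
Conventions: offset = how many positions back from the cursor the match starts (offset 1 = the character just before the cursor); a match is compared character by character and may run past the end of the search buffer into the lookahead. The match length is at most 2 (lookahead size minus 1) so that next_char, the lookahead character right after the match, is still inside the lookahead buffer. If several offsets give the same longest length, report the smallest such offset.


Try each offset into the search buffer:
  offset=1 (pos 7, char 'a'): match length 1
  offset=2 (pos 6, char 'f'): match length 0
  offset=3 (pos 5, char 'b'): match length 0
  offset=4 (pos 4, char 'f'): match length 0
  offset=5 (pos 3, char 'a'): match length 1
  offset=6 (pos 2, char 'b'): match length 0
  offset=7 (pos 1, char 'b'): match length 0
  offset=8 (pos 0, char 'a'): match length 2
Longest match has length 2 at offset 8.
next_char = character at position 8 + 2 = 10 -> 'b'

Best match: offset=8, length=2 (matching 'ab' starting at position 0)
LZ77 triple: (8, 2, 'b')


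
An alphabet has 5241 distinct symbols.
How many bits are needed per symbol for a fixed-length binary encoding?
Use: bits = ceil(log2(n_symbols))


log2(5241) = 12.3556
Bracket: 2^12 = 4096 < 5241 <= 2^13 = 8192
So ceil(log2(5241)) = 13

bits = ceil(log2(5241)) = ceil(12.3556) = 13 bits


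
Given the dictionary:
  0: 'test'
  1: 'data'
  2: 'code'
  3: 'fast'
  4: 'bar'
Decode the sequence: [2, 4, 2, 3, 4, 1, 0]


Look up each index in the dictionary:
  2 -> 'code'
  4 -> 'bar'
  2 -> 'code'
  3 -> 'fast'
  4 -> 'bar'
  1 -> 'data'
  0 -> 'test'

Decoded: "code bar code fast bar data test"


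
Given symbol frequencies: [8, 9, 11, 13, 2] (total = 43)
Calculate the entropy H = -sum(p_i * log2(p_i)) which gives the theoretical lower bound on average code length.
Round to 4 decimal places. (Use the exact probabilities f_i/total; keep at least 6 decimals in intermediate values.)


Per-symbol terms -p_i * log2(p_i) with p_i = f_i/43:
  p = 8/43 = 0.186047: log2(p) = -2.426265, -p*log2(p) = 0.451398
  p = 9/43 = 0.209302: log2(p) = -2.256340, -p*log2(p) = 0.472257
  p = 11/43 = 0.255814: log2(p) = -1.966833, -p*log2(p) = 0.503143
  p = 13/43 = 0.302326: log2(p) = -1.725825, -p*log2(p) = 0.521761
  p = 2/43 = 0.046512: log2(p) = -4.426265, -p*log2(p) = 0.205873
H = 0.451398 + 0.472257 + 0.503143 + 0.521761 + 0.205873 = 2.154432

H = 2.1544 bits/symbol


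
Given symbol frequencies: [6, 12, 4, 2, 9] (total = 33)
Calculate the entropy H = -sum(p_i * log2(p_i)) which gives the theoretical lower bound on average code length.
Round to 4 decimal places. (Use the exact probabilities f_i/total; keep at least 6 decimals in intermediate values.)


Per-symbol terms -p_i * log2(p_i) with p_i = f_i/33:
  p = 6/33 = 0.181818: log2(p) = -2.459432, -p*log2(p) = 0.447169
  p = 12/33 = 0.363636: log2(p) = -1.459432, -p*log2(p) = 0.530702
  p = 4/33 = 0.121212: log2(p) = -3.044394, -p*log2(p) = 0.369017
  p = 2/33 = 0.060606: log2(p) = -4.044394, -p*log2(p) = 0.245115
  p = 9/33 = 0.272727: log2(p) = -1.874469, -p*log2(p) = 0.511219
H = 0.447169 + 0.530702 + 0.369017 + 0.245115 + 0.511219 = 2.103222

H = 2.1032 bits/symbol


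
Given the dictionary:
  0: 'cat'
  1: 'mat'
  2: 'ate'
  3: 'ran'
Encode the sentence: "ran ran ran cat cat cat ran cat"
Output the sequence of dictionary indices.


Look up each word in the dictionary:
  'ran' -> 3
  'ran' -> 3
  'ran' -> 3
  'cat' -> 0
  'cat' -> 0
  'cat' -> 0
  'ran' -> 3
  'cat' -> 0

Encoded: [3, 3, 3, 0, 0, 0, 3, 0]


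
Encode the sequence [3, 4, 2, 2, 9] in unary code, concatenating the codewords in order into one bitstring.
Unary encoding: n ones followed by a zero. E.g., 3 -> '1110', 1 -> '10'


Encode each number as n ones followed by a terminating 0:
  3 -> 1110 (4 bits)
  4 -> 11110 (5 bits)
  2 -> 110 (3 bits)
  2 -> 110 (3 bits)
  9 -> 1111111110 (10 bits)
Total length = 4 + 5 + 3 + 3 + 10 = 25 bits.

Unary([3, 4, 2, 2, 9]) = 1110111101101101111111110 (25 bits)


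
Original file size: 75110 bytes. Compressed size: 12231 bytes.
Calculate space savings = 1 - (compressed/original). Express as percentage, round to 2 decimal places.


ratio = compressed/original = 12231/75110 = 0.162841
savings = 1 - ratio = 1 - 0.162841 = 0.837159
as a percentage: 0.837159 * 100 = 83.72%

Space savings = 1 - 12231/75110 = 83.72%


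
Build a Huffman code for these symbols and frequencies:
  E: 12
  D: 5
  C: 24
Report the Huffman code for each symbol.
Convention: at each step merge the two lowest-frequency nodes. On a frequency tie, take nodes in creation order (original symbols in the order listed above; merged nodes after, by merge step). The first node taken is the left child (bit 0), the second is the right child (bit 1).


Huffman tree construction:
Step 1: Merge D(5) + E(12) = 17
Step 2: Merge (D+E)(17) + C(24) = 41
Read each symbol's code off the tree from the root (left child = 0, right child = 1).

Codes:
  E: 01 (length 2)
  D: 00 (length 2)
  C: 1 (length 1)
Average code length: 58/41 = 1.4146 bits/symbol


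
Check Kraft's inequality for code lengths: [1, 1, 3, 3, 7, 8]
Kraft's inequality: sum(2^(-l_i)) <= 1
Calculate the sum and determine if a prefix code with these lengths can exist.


Sum = 2^(-1) + 2^(-1) + 2^(-3) + 2^(-3) + 2^(-7) + 2^(-8)
    = 0.5 + 0.5 + 0.125 + 0.125 + 0.0078125 + 0.00390625
    = 323/256 = 1.26171875
Since 1.26171875 > 1, Kraft's inequality is NOT satisfied.
A prefix code with these lengths CANNOT exist.

Kraft sum = 1.26171875. Not satisfied.


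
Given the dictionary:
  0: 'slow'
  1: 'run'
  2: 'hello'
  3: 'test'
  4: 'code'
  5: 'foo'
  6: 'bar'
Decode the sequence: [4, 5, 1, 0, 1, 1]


Look up each index in the dictionary:
  4 -> 'code'
  5 -> 'foo'
  1 -> 'run'
  0 -> 'slow'
  1 -> 'run'
  1 -> 'run'

Decoded: "code foo run slow run run"


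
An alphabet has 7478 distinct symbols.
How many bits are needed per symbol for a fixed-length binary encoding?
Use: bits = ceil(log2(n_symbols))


log2(7478) = 12.8684
Bracket: 2^12 = 4096 < 7478 <= 2^13 = 8192
So ceil(log2(7478)) = 13

bits = ceil(log2(7478)) = ceil(12.8684) = 13 bits


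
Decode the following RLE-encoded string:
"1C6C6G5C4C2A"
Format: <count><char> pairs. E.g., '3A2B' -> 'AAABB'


Expanding each <count><char> pair:
  1C -> 'C'
  6C -> 'CCCCCC'
  6G -> 'GGGGGG'
  5C -> 'CCCCC'
  4C -> 'CCCC'
  2A -> 'AA'

Decoded = CCCCCCCGGGGGGCCCCCCCCCAA


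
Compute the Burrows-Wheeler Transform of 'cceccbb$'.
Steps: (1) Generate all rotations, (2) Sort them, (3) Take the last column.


Rotations (sorted):
  0: $cceccbb -> last char: b
  1: b$cceccb -> last char: b
  2: bb$ccecc -> last char: c
  3: cbb$ccec -> last char: c
  4: ccbb$cce -> last char: e
  5: cceccbb$ -> last char: $
  6: ceccbb$c -> last char: c
  7: eccbb$cc -> last char: c


BWT = bbcce$cc


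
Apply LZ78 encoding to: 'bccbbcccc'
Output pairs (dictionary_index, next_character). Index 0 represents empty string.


LZ78 encoding steps:
Dictionary: {0: ''}
Step 1: w='' (idx 0), next='b' -> output (0, 'b'), add 'b' as idx 1
Step 2: w='' (idx 0), next='c' -> output (0, 'c'), add 'c' as idx 2
Step 3: w='c' (idx 2), next='b' -> output (2, 'b'), add 'cb' as idx 3
Step 4: w='b' (idx 1), next='c' -> output (1, 'c'), add 'bc' as idx 4
Step 5: w='c' (idx 2), next='c' -> output (2, 'c'), add 'cc' as idx 5
Step 6: w='c' (idx 2), end of input -> output (2, '')


Encoded: [(0, 'b'), (0, 'c'), (2, 'b'), (1, 'c'), (2, 'c'), (2, '')]


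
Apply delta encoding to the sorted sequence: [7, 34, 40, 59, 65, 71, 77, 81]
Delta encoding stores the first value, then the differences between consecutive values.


First value: 7
Deltas:
  34 - 7 = 27
  40 - 34 = 6
  59 - 40 = 19
  65 - 59 = 6
  71 - 65 = 6
  77 - 71 = 6
  81 - 77 = 4


Delta encoded: [7, 27, 6, 19, 6, 6, 6, 4]


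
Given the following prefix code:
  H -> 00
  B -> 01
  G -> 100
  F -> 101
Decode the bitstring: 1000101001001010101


Decoding step by step:
Bits 100 -> G
Bits 01 -> B
Bits 01 -> B
Bits 00 -> H
Bits 100 -> G
Bits 101 -> F
Bits 01 -> B
Bits 01 -> B


Decoded message: GBBHGFBB


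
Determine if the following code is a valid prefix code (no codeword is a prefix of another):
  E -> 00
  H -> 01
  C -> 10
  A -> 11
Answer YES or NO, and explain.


Checking each pair (does one codeword prefix another?):
  E='00' vs H='01': no prefix
  E='00' vs C='10': no prefix
  E='00' vs A='11': no prefix
  H='01' vs E='00': no prefix
  H='01' vs C='10': no prefix
  H='01' vs A='11': no prefix
  C='10' vs E='00': no prefix
  C='10' vs H='01': no prefix
  C='10' vs A='11': no prefix
  A='11' vs E='00': no prefix
  A='11' vs H='01': no prefix
  A='11' vs C='10': no prefix
No violation found over all pairs.

YES -- this is a valid prefix code. No codeword is a prefix of any other codeword.


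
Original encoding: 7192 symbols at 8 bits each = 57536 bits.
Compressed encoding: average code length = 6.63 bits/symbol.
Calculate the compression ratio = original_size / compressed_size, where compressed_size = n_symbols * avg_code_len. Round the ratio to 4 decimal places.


original_size = n_symbols * orig_bits = 7192 * 8 = 57536 bits
compressed_size = n_symbols * avg_code_len = 7192 * 6.63 = 47682.96 bits
ratio = original_size / compressed_size = 57536 / 47682.96 = 1.2066

Compression ratio = 1.2066


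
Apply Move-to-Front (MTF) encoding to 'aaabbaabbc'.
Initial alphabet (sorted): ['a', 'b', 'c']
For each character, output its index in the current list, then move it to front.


MTF encoding:
'a': index 0 in ['a', 'b', 'c'] -> ['a', 'b', 'c']
'a': index 0 in ['a', 'b', 'c'] -> ['a', 'b', 'c']
'a': index 0 in ['a', 'b', 'c'] -> ['a', 'b', 'c']
'b': index 1 in ['a', 'b', 'c'] -> ['b', 'a', 'c']
'b': index 0 in ['b', 'a', 'c'] -> ['b', 'a', 'c']
'a': index 1 in ['b', 'a', 'c'] -> ['a', 'b', 'c']
'a': index 0 in ['a', 'b', 'c'] -> ['a', 'b', 'c']
'b': index 1 in ['a', 'b', 'c'] -> ['b', 'a', 'c']
'b': index 0 in ['b', 'a', 'c'] -> ['b', 'a', 'c']
'c': index 2 in ['b', 'a', 'c'] -> ['c', 'b', 'a']


Output: [0, 0, 0, 1, 0, 1, 0, 1, 0, 2]


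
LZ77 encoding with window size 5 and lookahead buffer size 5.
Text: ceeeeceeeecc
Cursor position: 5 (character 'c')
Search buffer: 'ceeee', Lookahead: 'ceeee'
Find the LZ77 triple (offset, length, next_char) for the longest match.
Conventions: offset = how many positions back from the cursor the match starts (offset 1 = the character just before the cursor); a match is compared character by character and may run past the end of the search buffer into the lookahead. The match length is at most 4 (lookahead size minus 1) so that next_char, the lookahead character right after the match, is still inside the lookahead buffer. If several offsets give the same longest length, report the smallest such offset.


Try each offset into the search buffer:
  offset=1 (pos 4, char 'e'): match length 0
  offset=2 (pos 3, char 'e'): match length 0
  offset=3 (pos 2, char 'e'): match length 0
  offset=4 (pos 1, char 'e'): match length 0
  offset=5 (pos 0, char 'c'): match length 4
Longest match has length 4 at offset 5.
next_char = character at position 5 + 4 = 9 -> 'e'

Best match: offset=5, length=4 (matching 'ceee' starting at position 0)
LZ77 triple: (5, 4, 'e')


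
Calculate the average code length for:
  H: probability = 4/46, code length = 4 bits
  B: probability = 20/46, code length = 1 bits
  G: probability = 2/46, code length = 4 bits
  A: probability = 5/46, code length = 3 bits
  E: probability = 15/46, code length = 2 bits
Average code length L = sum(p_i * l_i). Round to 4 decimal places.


Weighted contributions p_i * l_i:
  H: (4/46) * 4 = 16/46
  B: (20/46) * 1 = 20/46
  G: (2/46) * 4 = 8/46
  A: (5/46) * 3 = 15/46
  E: (15/46) * 2 = 30/46
Sum = (16 + 20 + 8 + 15 + 30)/46 = 89/46

L = 89/46 = 1.9348 bits/symbol


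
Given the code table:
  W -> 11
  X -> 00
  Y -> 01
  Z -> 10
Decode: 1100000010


Decoding:
11 -> W
00 -> X
00 -> X
00 -> X
10 -> Z


Result: WXXXZ


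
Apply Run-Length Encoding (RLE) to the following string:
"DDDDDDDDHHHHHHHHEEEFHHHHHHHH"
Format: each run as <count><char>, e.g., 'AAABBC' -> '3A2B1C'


Scanning runs left to right:
  i=0: run of 'D' x 8 -> '8D'
  i=8: run of 'H' x 8 -> '8H'
  i=16: run of 'E' x 3 -> '3E'
  i=19: run of 'F' x 1 -> '1F'
  i=20: run of 'H' x 8 -> '8H'

RLE = 8D8H3E1F8H


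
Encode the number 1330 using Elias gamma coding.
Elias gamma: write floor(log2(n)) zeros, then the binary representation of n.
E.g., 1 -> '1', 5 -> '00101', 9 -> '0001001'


num_bits = floor(log2(1330)) + 1 = 11
leading_zeros = num_bits - 1 = 10
binary(1330) = 10100110010

Elias gamma(1330) = '0000000000' + '10100110010' = 000000000010100110010 (21 bits)


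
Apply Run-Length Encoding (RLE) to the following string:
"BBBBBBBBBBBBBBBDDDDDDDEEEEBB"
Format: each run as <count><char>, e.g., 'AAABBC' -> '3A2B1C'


Scanning runs left to right:
  i=0: run of 'B' x 15 -> '15B'
  i=15: run of 'D' x 7 -> '7D'
  i=22: run of 'E' x 4 -> '4E'
  i=26: run of 'B' x 2 -> '2B'

RLE = 15B7D4E2B
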